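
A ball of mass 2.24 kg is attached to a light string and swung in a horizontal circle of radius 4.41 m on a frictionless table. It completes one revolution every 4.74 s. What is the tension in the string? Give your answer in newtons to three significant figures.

v = 2πr/T = 2π × 4.41/4.74 = 5.846 m/s.
The tension is the only horizontal force, so it supplies the full centripetal force: T = m v²/r = 2.24 × (5.846)²/4.41 = 2.24 × 34.17/4.41 = 17.36 N.

17.4 N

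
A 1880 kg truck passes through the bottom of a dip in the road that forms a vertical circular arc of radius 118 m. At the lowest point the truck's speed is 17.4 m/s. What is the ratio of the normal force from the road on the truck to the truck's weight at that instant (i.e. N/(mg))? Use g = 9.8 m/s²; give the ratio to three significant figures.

1.26

At the bottom, N − mg = mv²/r, so N = m(v²/r + g) and N/(mg) = v²/(rg) + 1 = (17.4)²/(118 × 9.8) + 1 = 0.2618 + 1 = 1.262.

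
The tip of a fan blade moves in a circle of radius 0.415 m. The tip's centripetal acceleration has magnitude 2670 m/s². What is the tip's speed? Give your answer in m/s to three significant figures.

a_c = v²/r ⇒ v = √(a_c · r) = √(2670 × 0.415) = √1108 = 33.29 m/s.

33.3 m/s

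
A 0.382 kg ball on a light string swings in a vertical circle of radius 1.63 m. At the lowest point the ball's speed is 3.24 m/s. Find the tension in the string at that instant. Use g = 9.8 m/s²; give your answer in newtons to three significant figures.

At the lowest point, T points up (toward the centre) and the weight mg points down (away from the centre), so the net inward force is T − mg = mv²/r.
T = m(v²/r + g) = 0.382 × ((3.24)²/1.63 + 9.8) = 0.382 × (6.440 + 9.8) = 0.382 × 16.24 = 6.204 N.

6.20 N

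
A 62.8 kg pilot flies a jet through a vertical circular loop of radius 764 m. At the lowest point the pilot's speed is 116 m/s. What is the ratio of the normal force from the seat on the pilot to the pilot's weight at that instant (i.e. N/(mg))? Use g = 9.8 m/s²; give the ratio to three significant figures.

At the bottom, N − mg = mv²/r, so N = m(v²/r + g) and N/(mg) = v²/(rg) + 1 = (116)²/(764 × 9.8) + 1 = 1.797 + 1 = 2.797.

2.80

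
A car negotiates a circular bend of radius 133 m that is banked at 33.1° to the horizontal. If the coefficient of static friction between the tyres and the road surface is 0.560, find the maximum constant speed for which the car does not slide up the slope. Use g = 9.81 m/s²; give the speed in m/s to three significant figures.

49.9 m/s

At the maximum speed, friction acts down the slope at its limiting value f = μN. Radially (horizontal, toward centre): N sinθ + μN cosθ = mv²/r. Vertically: N cosθ − μN sinθ = mg.
Dividing: v² = r g (sinθ + μcosθ)/(cosθ − μsinθ).
sinθ + μcosθ = 0.5461 + 0.560×0.8377 = 1.015; cosθ − μsinθ = 0.8377 − 0.560×0.5461 = 0.5319.
v² = 133 × 9.81 × 1.015/0.5319 = 2490 m²/s², so v = 49.90 m/s.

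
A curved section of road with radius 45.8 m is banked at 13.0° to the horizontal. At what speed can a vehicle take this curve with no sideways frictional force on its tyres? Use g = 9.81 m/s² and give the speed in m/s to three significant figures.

On a frictionless banked curve, N sinθ = mv²/r and N cosθ = mg, so tanθ = v²/(rg).
v = √(r g tanθ) = √(45.8 × 9.81 × tan 13.0°) = √(45.8 × 9.81 × 0.2309) = √103.7 = 10.18 m/s.

10.2 m/s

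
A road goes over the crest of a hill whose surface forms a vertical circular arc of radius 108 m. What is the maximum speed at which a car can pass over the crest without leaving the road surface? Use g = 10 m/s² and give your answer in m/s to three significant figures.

32.9 m/s

At the crest the centre of the circle is below the car, so the net downward (centripetal) force is mg − N = mv²/r.
The car leaves the road when N → 0, giving v_max = √(g r) = √(10.0 × 108) = 32.86 m/s.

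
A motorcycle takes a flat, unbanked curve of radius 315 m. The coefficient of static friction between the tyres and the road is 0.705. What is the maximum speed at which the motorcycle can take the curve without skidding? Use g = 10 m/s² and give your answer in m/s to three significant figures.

On a flat curve, static friction is the only horizontal force, so it must supply the full centripetal force: μ_s m g = m v²/r.
Mass cancels: v_max = √(μ_s g r) = √(0.705 × 10.0 × 315) = √2221 = 47.12 m/s.

47.1 m/s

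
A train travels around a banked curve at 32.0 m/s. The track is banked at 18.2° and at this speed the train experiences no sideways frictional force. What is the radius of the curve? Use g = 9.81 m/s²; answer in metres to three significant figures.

317 m

Frictionless banking: tanθ = v²/(rg), so r = v²/(g tanθ).
r = (32.0)²/(9.81 × tan 18.2°) = 1024/(9.81 × 0.3288) = 1024/3.225 = 317.5 m.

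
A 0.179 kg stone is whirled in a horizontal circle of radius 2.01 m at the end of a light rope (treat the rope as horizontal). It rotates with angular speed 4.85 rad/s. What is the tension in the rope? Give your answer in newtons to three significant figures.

8.46 N

v = ωr = 4.85 × 2.01 = 9.748 m/s.
The tension is the only horizontal force, so it supplies the full centripetal force: T = m v²/r = 0.179 × (9.748)²/2.01 = 0.179 × 95.03/2.01 = 8.463 N.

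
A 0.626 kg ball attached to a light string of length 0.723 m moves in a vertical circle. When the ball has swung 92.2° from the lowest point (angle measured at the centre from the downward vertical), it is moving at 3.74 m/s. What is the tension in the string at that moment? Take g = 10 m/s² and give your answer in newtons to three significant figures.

Take the radial direction toward the centre of the circle as positive. The component of the weight along the string toward the centre is −mg cos φ (φ measured from the bottom), so Newton's second law along the string gives T − mg cos φ = m v²/r.
cos 92.2° = -0.03839, so T = m(v²/r + g cos φ) = 0.626 × ((3.74)²/0.723 + 10.0 × -0.03839) = 0.626 × (19.35 + (-0.3839)) = 0.626 × 18.96 = 11.87 N.

11.9 N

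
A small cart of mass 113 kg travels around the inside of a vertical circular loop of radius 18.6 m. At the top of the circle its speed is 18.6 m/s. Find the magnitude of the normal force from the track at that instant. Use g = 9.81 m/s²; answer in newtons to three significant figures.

993 N

At the top, both N and the weight mg point inward (toward the centre), so N + mg = mv²/r.
N = m(v²/r − g) = 113 × ((18.6)²/18.6 − 9.81) = 113 × (18.60 − 9.81) = 113 × 8.790 = 993.3 N.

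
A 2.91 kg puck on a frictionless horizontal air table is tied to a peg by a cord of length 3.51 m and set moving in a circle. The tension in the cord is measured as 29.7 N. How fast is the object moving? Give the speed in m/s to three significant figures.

5.99 m/s

T = m v²/r ⇒ v = √(T r / m) = √(29.7 × 3.51 / 2.91) = √35.82 = 5.985 m/s.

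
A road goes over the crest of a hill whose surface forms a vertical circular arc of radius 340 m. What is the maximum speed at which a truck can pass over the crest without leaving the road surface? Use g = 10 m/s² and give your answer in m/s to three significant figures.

At the crest the centre of the circle is below the truck, so the net downward (centripetal) force is mg − N = mv²/r.
The truck leaves the road when N → 0, giving v_max = √(g r) = √(10.0 × 340) = 58.31 m/s.

58.3 m/s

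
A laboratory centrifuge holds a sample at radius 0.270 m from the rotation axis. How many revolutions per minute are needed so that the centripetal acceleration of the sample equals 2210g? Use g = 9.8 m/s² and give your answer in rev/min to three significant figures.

2700 rev/min

Require ω²r = 2210g, so ω = √(2210 × 9.8/0.270) = 283.2 rad/s.
In rev/min: ω × 60/(2π) = 283.2 × 60/(2π) = 2705 rev/min.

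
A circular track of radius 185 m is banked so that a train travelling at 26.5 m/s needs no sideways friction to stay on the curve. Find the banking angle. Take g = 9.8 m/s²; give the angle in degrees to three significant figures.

For a frictionless banked turn: horizontally N sinθ = mv²/r and vertically N cosθ = mg.
Dividing: tanθ = v²/(r g) = (26.5)²/(185 × 9.8) = 702.2/1813 = 0.3873.
θ = arctan(0.3873) = 21.17°.

21.2°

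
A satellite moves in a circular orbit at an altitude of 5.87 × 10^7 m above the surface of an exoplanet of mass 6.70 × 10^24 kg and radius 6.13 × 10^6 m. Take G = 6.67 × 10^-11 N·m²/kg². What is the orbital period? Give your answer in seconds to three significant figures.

155000 s

r = R + h = 6.13 × 10^6 + 5.87 × 10^7 = 6.483 × 10^7 m. Gravity provides the centripetal force: G M m / r² = m v² / r ⇒ v = √(GM/r) = 2626 m/s.
T = 2πr/v = 2π × 6.483 × 10^7 / 2626 = 155100 s.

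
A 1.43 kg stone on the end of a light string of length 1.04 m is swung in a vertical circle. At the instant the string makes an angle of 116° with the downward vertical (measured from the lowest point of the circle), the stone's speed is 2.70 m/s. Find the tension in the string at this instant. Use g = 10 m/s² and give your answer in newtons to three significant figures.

3.76 N

Take the radial direction toward the centre of the circle as positive. The component of the weight along the string toward the centre is −mg cos φ (φ measured from the bottom), so Newton's second law along the string gives T − mg cos φ = m v²/r.
cos 116° = -0.4384, so T = m(v²/r + g cos φ) = 1.43 × ((2.70)²/1.04 + 10.0 × -0.4384) = 1.43 × (7.010 + (-4.384)) = 1.43 × 2.626 = 3.755 N.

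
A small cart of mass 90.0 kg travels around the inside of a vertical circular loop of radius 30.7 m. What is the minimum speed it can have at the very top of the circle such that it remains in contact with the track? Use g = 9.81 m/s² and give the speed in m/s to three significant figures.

At the top, both weight mg and N point toward the centre: N + mg = mv²/r.
At minimum speed N → 0, so mg = mv_min²/r ⇒ v_min = √(g r) = √(9.81 × 30.7) = 17.35 m/s.

17.4 m/s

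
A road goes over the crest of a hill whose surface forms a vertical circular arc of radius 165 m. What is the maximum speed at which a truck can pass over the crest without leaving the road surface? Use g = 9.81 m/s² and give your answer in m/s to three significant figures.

At the crest the centre of the circle is below the truck, so the net downward (centripetal) force is mg − N = mv²/r.
The truck leaves the road when N → 0, giving v_max = √(g r) = √(9.81 × 165) = 40.23 m/s.

40.2 m/s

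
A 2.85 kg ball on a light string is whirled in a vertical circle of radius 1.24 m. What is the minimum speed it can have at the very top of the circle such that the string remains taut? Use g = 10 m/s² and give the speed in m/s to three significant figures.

3.52 m/s

At the highest point the centre is directly below, so both the weight and T act inward: T + mg = mv²/r.
At minimum speed T → 0, so mg = mv_min²/r ⇒ v_min = √(g r) = √(10.0 × 1.24) = 3.521 m/s.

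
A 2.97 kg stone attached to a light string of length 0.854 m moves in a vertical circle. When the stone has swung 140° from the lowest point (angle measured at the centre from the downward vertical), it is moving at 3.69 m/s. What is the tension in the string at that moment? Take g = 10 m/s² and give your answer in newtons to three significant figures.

24.6 N

Take the radial direction toward the centre of the circle as positive. The component of the weight along the string toward the centre is −mg cos φ (φ measured from the bottom), so Newton's second law along the string gives T − mg cos φ = m v²/r.
cos 140° = -0.7660, so T = m(v²/r + g cos φ) = 2.97 × ((3.69)²/0.854 + 10.0 × -0.7660) = 2.97 × (15.94 + (-7.660)) = 2.97 × 8.283 = 24.60 N.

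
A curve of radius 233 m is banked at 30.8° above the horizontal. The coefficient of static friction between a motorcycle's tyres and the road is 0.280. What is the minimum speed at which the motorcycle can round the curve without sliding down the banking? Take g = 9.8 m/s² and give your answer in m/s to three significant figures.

24.9 m/s

At the minimum speed, friction acts up the slope at its limiting value f = μN. Radially (horizontal, toward centre): N sinθ − μN cosθ = mv²/r. Vertically: N cosθ + μN sinθ = mg.
Dividing: v² = r g (sinθ − μcosθ)/(cosθ + μsinθ).
sinθ − μcosθ = 0.5120 − 0.280×0.8590 = 0.2715; cosθ + μsinθ = 0.8590 + 0.280×0.5120 = 1.002.
v² = 233 × 9.8 × 0.2715/1.002 = 618.6 m²/s², so v = 24.87 m/s.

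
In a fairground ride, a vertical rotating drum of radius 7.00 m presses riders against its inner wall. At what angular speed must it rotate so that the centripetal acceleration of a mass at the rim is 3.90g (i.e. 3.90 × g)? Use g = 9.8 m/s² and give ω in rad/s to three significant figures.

2.34 rad/s

Centripetal acceleration a_c = ω²r. Setting ω²r = 3.90g:
ω = √(3.90g / r) = √(3.90 × 9.8 / 7.00) = √5.460 = 2.337 rad/s.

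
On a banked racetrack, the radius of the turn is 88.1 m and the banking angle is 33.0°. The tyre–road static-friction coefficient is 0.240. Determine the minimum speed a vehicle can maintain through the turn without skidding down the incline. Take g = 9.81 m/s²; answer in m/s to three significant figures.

17.5 m/s

At the minimum speed, friction acts up the slope at its limiting value f = μN. Radially (horizontal, toward centre): N sinθ − μN cosθ = mv²/r. Vertically: N cosθ + μN sinθ = mg.
Dividing: v² = r g (sinθ − μcosθ)/(cosθ + μsinθ).
sinθ − μcosθ = 0.5446 − 0.240×0.8387 = 0.3434; cosθ + μsinθ = 0.8387 + 0.240×0.5446 = 0.9694.
v² = 88.1 × 9.81 × 0.3434/0.9694 = 306.1 m²/s², so v = 17.50 m/s.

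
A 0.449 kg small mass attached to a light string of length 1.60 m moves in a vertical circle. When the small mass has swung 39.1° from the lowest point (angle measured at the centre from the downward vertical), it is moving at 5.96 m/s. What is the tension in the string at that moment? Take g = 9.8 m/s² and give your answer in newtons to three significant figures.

Take the radial direction toward the centre of the circle as positive. The component of the weight along the string toward the centre is −mg cos φ (φ measured from the bottom), so Newton's second law along the string gives T − mg cos φ = m v²/r.
cos 39.1° = 0.7760, so T = m(v²/r + g cos φ) = 0.449 × ((5.96)²/1.60 + 9.8 × 0.7760) = 0.449 × (22.20 + (7.605)) = 0.449 × 29.81 = 13.38 N.

13.4 N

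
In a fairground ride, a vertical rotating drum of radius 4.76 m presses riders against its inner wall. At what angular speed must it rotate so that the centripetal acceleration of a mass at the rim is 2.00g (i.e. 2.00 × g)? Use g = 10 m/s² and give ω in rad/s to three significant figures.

Centripetal acceleration a_c = ω²r. Setting ω²r = 2.00g:
ω = √(2.00g / r) = √(2.00 × 10.0 / 4.76) = √4.202 = 2.050 rad/s.

2.05 rad/s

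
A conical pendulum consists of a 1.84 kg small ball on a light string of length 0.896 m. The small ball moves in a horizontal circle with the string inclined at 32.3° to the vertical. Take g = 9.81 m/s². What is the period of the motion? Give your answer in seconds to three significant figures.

1.75 s

r = L sinθ = 0.4788 m. From T sinθ = mω²r and T cosθ = mg: tanθ = ω²r/g, so ω² = g tanθ / r = g/(L cosθ).
ω = √(g/(L cosθ)) = √(9.81/(0.896 × 0.8453)) = √12.95 = 3.599 rad/s.
Period = 2π/ω = 1.746 s.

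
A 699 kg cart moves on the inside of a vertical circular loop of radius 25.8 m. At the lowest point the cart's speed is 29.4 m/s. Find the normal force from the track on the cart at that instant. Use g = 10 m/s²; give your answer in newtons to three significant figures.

At the lowest point, N points up (toward the centre) and the weight mg points down (away from the centre), so the net inward force is N − mg = mv²/r.
N = m(v²/r + g) = 699 × ((29.4)²/25.8 + 10.0) = 699 × (33.50 + 10.0) = 699 × 43.50 = 30410 N.

30400 N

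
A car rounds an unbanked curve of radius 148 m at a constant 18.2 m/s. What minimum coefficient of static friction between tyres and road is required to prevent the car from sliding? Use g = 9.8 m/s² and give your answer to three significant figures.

0.228

Friction provides the centripetal force: μ_s m g = m v²/r, so μ_s = v²/(g r) = (18.20)²/(9.8 × 148) = 331.2/1450 = 0.2284.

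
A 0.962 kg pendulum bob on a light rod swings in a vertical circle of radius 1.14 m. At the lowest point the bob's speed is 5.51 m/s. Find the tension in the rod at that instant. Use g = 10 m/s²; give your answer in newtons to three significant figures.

At the lowest point, T points up (toward the centre) and the weight mg points down (away from the centre), so the net inward force is T − mg = mv²/r.
T = m(v²/r + g) = 0.962 × ((5.51)²/1.14 + 10.0) = 0.962 × (26.63 + 10.0) = 0.962 × 36.63 = 35.24 N.

35.2 N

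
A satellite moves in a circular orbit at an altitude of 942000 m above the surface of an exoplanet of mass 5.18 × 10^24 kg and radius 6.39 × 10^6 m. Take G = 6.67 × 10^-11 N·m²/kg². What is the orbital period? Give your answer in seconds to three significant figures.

6710 s

r = R + h = 6.39 × 10^6 + 942000 = 7.332 × 10^6 m. Gravity provides the centripetal force: G M m / r² = m v² / r ⇒ v = √(GM/r) = 6865 m/s.
T = 2πr/v = 2π × 7.332 × 10^6 / 6865 = 6711 s.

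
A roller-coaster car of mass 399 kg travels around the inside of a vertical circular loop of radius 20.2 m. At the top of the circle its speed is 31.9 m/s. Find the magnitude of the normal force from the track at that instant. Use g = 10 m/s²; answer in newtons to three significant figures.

16100 N

At the top, both N and the weight mg point inward (toward the centre), so N + mg = mv²/r.
N = m(v²/r − g) = 399 × ((31.9)²/20.2 − 10.0) = 399 × (50.38 − 10.0) = 399 × 40.38 = 16110 N.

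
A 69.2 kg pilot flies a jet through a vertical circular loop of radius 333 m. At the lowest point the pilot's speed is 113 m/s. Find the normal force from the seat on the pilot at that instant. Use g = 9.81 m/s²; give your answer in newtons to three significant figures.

3330 N

At the lowest point, N points up (toward the centre) and the weight mg points down (away from the centre), so the net inward force is N − mg = mv²/r.
N = m(v²/r + g) = 69.2 × ((113)²/333 + 9.81) = 69.2 × (38.35 + 9.81) = 69.2 × 48.16 = 3332 N.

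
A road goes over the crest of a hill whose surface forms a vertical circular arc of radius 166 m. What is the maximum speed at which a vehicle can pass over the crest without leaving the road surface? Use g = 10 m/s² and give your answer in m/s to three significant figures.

40.7 m/s

At the crest the centre of the circle is below the vehicle, so the net downward (centripetal) force is mg − N = mv²/r.
The vehicle leaves the road when N → 0, giving v_max = √(g r) = √(10.0 × 166) = 40.74 m/s.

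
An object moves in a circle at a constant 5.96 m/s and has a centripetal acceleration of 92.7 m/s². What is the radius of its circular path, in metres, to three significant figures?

0.383 m

a_c = v²/r ⇒ r = v²/a_c = (5.96)²/92.7 = 35.52/92.7 = 0.3832 m.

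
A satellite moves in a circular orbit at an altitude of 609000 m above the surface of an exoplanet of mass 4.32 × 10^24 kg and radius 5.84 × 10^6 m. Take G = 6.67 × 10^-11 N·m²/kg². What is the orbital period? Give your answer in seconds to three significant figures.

6060 s

r = R + h = 5.84 × 10^6 + 609000 = 6.449 × 10^6 m. Gravity provides the centripetal force: G M m / r² = m v² / r ⇒ v = √(GM/r) = 6684 m/s.
T = 2πr/v = 2π × 6.449 × 10^6 / 6684 = 6062 s.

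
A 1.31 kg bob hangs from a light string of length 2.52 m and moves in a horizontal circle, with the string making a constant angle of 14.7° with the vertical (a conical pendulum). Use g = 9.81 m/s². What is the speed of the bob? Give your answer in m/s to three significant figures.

1.28 m/s

The radius of the circle is r = L sinθ = 2.52 × sin 14.7° = 0.6395 m.
Horizontally T sinθ = mv²/r and vertically T cosθ = mg, so tanθ = v²/(rg).
v = √(r g tanθ) = √(0.6395 × 9.81 × 0.2623) = √1.646 = 1.283 m/s.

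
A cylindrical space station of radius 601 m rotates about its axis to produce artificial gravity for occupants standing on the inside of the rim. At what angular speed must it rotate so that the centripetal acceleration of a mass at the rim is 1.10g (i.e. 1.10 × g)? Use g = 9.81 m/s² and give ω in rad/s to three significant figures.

0.134 rad/s

Centripetal acceleration a_c = ω²r. Setting ω²r = 1.10g:
ω = √(1.10g / r) = √(1.10 × 9.81 / 601) = √0.01796 = 0.1340 rad/s.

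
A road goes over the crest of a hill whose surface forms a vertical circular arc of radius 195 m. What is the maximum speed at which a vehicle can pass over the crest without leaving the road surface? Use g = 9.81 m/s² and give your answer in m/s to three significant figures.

43.7 m/s

At the crest the centre of the circle is below the vehicle, so the net downward (centripetal) force is mg − N = mv²/r.
The vehicle leaves the road when N → 0, giving v_max = √(g r) = √(9.81 × 195) = 43.74 m/s.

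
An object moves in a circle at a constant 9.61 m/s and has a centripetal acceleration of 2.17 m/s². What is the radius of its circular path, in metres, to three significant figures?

42.6 m

a_c = v²/r ⇒ r = v²/a_c = (9.61)²/2.17 = 92.35/2.17 = 42.56 m.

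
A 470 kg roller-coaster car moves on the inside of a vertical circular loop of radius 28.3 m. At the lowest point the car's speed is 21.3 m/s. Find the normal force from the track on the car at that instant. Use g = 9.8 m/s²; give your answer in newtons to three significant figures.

12100 N

At the lowest point, N points up (toward the centre) and the weight mg points down (away from the centre), so the net inward force is N − mg = mv²/r.
N = m(v²/r + g) = 470 × ((21.3)²/28.3 + 9.8) = 470 × (16.03 + 9.8) = 470 × 25.83 = 12140 N.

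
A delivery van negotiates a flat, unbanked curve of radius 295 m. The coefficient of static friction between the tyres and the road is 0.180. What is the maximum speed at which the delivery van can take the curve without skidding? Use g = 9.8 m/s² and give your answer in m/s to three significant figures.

22.8 m/s

Friction provides the centripetal force on a flat curve. At maximum speed it is at its limiting value: μ_s m g = m v²/r.
Mass cancels: v_max = √(μ_s g r) = √(0.180 × 9.8 × 295) = √520.4 = 22.81 m/s.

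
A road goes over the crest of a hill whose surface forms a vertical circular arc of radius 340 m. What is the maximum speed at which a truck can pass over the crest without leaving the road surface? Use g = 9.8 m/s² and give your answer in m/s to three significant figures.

At the crest the centre of the circle is below the truck, so the net downward (centripetal) force is mg − N = mv²/r.
The truck leaves the road when N → 0, giving v_max = √(g r) = √(9.8 × 340) = 57.72 m/s.

57.7 m/s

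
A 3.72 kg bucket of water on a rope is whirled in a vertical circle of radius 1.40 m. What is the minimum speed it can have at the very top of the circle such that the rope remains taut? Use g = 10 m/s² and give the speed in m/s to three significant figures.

At the highest point the centre is directly below, so both the weight and T act inward: T + mg = mv²/r.
At minimum speed T → 0, so mg = mv_min²/r ⇒ v_min = √(g r) = √(10.0 × 1.40) = 3.742 m/s.

3.74 m/s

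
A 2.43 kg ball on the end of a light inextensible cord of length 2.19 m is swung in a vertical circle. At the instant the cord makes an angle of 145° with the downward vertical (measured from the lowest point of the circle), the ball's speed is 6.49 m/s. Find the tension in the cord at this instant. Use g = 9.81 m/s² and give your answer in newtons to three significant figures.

Take the radial direction toward the centre of the circle as positive. The component of the weight along the string toward the centre is −mg cos φ (φ measured from the bottom), so Newton's second law along the string gives T − mg cos φ = m v²/r.
cos 145° = -0.8192, so T = m(v²/r + g cos φ) = 2.43 × ((6.49)²/2.19 + 9.81 × -0.8192) = 2.43 × (19.23 + (-8.036)) = 2.43 × 11.20 = 27.21 N.

27.2 N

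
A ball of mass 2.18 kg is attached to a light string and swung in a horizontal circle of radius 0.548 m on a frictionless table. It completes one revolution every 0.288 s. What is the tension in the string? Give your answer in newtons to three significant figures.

569 N

v = 2πr/T = 2π × 0.548/0.288 = 11.96 m/s.
The tension is the only horizontal force, so it supplies the full centripetal force: T = m v²/r = 2.18 × (11.96)²/0.548 = 2.18 × 142.9/0.548 = 568.6 N.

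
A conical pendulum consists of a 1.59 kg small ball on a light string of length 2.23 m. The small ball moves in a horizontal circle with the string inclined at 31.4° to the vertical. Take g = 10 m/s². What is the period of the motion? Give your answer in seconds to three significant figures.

r = L sinθ = 1.162 m. From T sinθ = mω²r and T cosθ = mg: tanθ = ω²r/g, so ω² = g tanθ / r = g/(L cosθ).
ω = √(g/(L cosθ)) = √(10.0/(2.23 × 0.8536)) = √5.254 = 2.292 rad/s.
Period = 2π/ω = 2.741 s.

2.74 s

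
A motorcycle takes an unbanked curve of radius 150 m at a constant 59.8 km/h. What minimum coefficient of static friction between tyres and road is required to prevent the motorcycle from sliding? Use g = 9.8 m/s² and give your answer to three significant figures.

0.188

v = 59.8/3.6 = 16.61 m/s.
Friction provides the centripetal force: μ_s m g = m v²/r, so μ_s = v²/(g r) = (16.61)²/(9.8 × 150) = 275.9/1470 = 0.1877.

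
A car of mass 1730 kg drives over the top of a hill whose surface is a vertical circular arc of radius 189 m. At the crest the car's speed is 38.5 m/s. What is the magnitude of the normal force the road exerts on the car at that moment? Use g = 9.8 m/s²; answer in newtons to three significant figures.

At the crest the centripetal acceleration points downward (toward the centre of the arc), so mg − N = mv²/r.
N = m(g − v²/r) = 1730 × (9.8 − (38.5)²/189) = 1730 × (9.8 − 7.843) = 1730 × 1.957 = 3386 N.

3390 N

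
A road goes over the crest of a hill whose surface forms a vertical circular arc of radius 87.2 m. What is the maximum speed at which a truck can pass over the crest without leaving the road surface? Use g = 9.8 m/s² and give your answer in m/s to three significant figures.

29.2 m/s

At the crest the centre of the circle is below the truck, so the net downward (centripetal) force is mg − N = mv²/r.
The truck leaves the road when N → 0, giving v_max = √(g r) = √(9.8 × 87.2) = 29.23 m/s.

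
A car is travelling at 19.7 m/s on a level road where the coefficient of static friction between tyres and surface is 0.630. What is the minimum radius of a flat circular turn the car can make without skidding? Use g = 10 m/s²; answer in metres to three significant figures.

At the limit, μ_s m g = m v²/r, so r_min = v²/(μ_s g) = (19.7)²/(0.630 × 10.0) = 388.1/6.300 = 61.60 m.

61.6 m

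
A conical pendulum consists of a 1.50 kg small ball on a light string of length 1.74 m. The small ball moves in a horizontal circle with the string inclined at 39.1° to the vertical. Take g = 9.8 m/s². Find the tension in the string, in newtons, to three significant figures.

18.9 N

Vertically the bob has no acceleration, so T cosθ = mg.
T = mg/cosθ = 1.50 × 9.8 / cos 39.1° = 14.70/0.7760 = 18.94 N.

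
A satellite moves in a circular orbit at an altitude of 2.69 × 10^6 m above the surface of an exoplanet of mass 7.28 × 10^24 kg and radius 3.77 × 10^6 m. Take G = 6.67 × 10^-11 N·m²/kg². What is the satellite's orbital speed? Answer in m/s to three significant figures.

8670 m/s

Orbital radius r = R + h = 3.77 × 10^6 + 2.69 × 10^6 = 6.460 × 10^6 m.
Gravity supplies the centripetal force: G M m / r² = m v² / r, so v = √(GM/r).
v = √(6.67 × 10^-11 × 7.28 × 10^24 / 6.460 × 10^6) = √(7.517 × 10^7) = 8670 m/s.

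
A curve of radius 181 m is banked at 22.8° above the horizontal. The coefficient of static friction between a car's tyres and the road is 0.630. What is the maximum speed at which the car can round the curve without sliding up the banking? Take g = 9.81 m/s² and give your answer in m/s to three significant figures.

50.4 m/s

At the maximum speed, friction acts down the slope at its limiting value f = μN. Radially (horizontal, toward centre): N sinθ + μN cosθ = mv²/r. Vertically: N cosθ − μN sinθ = mg.
Dividing: v² = r g (sinθ + μcosθ)/(cosθ − μsinθ).
sinθ + μcosθ = 0.3875 + 0.630×0.9219 = 0.9683; cosθ − μsinθ = 0.9219 − 0.630×0.3875 = 0.6777.
v² = 181 × 9.81 × 0.9683/0.6777 = 2537 m²/s², so v = 50.37 m/s.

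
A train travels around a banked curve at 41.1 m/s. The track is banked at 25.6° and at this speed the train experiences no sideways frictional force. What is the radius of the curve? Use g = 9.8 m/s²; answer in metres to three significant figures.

Frictionless banking: tanθ = v²/(rg), so r = v²/(g tanθ).
r = (41.1)²/(9.8 × tan 25.6°) = 1689/(9.8 × 0.4791) = 1689/4.695 = 359.8 m.

360 m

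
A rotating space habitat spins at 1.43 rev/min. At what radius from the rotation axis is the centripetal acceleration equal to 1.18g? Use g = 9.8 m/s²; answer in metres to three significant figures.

516 m

ω = 1.43 rev/min × 2π/60 = 0.1497 rad/s.
a_c = ω²r = 1.18g ⇒ r = 1.18 × 9.8 / (0.1497)² = 11.56/0.02242 = 515.7 m.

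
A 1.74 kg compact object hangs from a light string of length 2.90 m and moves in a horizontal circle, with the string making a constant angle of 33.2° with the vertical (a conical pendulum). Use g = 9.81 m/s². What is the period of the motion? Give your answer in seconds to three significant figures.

r = L sinθ = 1.588 m. From T sinθ = mω²r and T cosθ = mg: tanθ = ω²r/g, so ω² = g tanθ / r = g/(L cosθ).
ω = √(g/(L cosθ)) = √(9.81/(2.90 × 0.8368)) = √4.043 = 2.011 rad/s.
Period = 2π/ω = 3.125 s.

3.12 s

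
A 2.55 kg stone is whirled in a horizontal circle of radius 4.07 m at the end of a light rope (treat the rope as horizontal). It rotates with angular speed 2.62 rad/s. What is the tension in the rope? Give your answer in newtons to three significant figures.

71.2 N

v = ωr = 2.62 × 4.07 = 10.66 m/s.
The tension is the only horizontal force, so it supplies the full centripetal force: T = m v²/r = 2.55 × (10.66)²/4.07 = 2.55 × 113.7/4.07 = 71.24 N.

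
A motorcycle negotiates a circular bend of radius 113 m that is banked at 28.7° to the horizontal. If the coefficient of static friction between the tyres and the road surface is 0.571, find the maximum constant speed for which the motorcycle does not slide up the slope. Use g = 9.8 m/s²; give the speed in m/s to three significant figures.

At the maximum speed, friction acts down the slope at its limiting value f = μN. Radially (horizontal, toward centre): N sinθ + μN cosθ = mv²/r. Vertically: N cosθ − μN sinθ = mg.
Dividing: v² = r g (sinθ + μcosθ)/(cosθ − μsinθ).
sinθ + μcosθ = 0.4802 + 0.571×0.8771 = 0.9811; cosθ − μsinθ = 0.8771 − 0.571×0.4802 = 0.6029.
v² = 113 × 9.8 × 0.9811/0.6029 = 1802 m²/s², so v = 42.45 m/s.

42.4 m/s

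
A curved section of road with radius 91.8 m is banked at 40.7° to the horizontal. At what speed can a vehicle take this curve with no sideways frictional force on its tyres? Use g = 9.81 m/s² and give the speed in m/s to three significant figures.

On a frictionless banked curve, N sinθ = mv²/r and N cosθ = mg, so tanθ = v²/(rg).
v = √(r g tanθ) = √(91.8 × 9.81 × tan 40.7°) = √(91.8 × 9.81 × 0.8601) = √774.6 = 27.83 m/s.

27.8 m/s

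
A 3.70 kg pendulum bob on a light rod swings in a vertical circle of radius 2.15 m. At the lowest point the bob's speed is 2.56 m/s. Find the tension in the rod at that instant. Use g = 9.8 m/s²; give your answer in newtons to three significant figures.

47.5 N

At the lowest point, T points up (toward the centre) and the weight mg points down (away from the centre), so the net inward force is T − mg = mv²/r.
T = m(v²/r + g) = 3.70 × ((2.56)²/2.15 + 9.8) = 3.70 × (3.048 + 9.8) = 3.70 × 12.85 = 47.54 N.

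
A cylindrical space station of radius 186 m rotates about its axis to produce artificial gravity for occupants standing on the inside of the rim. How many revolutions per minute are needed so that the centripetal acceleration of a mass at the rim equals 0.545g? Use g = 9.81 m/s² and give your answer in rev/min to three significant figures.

Require ω²r = 0.545g, so ω = √(0.545 × 9.81/186) = 0.1695 rad/s.
In rev/min: ω × 60/(2π) = 0.1695 × 60/(2π) = 1.619 rev/min.

1.62 rev/min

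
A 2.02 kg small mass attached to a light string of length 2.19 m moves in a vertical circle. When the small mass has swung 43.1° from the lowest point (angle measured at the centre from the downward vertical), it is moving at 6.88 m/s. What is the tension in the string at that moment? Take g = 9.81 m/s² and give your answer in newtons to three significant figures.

Take the radial direction toward the centre of the circle as positive. The component of the weight along the string toward the centre is −mg cos φ (φ measured from the bottom), so Newton's second law along the string gives T − mg cos φ = m v²/r.
cos 43.1° = 0.7302, so T = m(v²/r + g cos φ) = 2.02 × ((6.88)²/2.19 + 9.81 × 0.7302) = 2.02 × (21.61 + (7.163)) = 2.02 × 28.78 = 58.13 N.

58.1 N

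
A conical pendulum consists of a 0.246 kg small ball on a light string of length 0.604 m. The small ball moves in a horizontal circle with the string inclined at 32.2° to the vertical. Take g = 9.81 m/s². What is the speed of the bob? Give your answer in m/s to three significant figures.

1.41 m/s

The radius of the circle is r = L sinθ = 0.604 × sin 32.2° = 0.3219 m.
Horizontally T sinθ = mv²/r and vertically T cosθ = mg, so tanθ = v²/(rg).
v = √(r g tanθ) = √(0.3219 × 9.81 × 0.6297) = √1.988 = 1.410 m/s.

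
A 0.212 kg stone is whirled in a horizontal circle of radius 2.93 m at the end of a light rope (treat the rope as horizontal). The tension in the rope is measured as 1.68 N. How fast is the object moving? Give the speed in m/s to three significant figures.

4.82 m/s

T = m v²/r ⇒ v = √(T r / m) = √(1.68 × 2.93 / 0.212) = √23.22 = 4.819 m/s.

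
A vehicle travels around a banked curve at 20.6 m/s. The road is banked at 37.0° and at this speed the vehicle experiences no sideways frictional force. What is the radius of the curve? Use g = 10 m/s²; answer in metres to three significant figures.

Frictionless banking: tanθ = v²/(rg), so r = v²/(g tanθ).
r = (20.6)²/(10.0 × tan 37.0°) = 424.4/(10.0 × 0.7536) = 424.4/7.536 = 56.31 m.

56.3 m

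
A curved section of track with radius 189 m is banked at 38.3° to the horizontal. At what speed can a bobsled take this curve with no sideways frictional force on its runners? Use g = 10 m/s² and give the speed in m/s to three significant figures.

38.6 m/s

On a frictionless banked curve, N sinθ = mv²/r and N cosθ = mg, so tanθ = v²/(rg).
v = √(r g tanθ) = √(189 × 10.0 × tan 38.3°) = √(189 × 10.0 × 0.7898) = √1493 = 38.63 m/s.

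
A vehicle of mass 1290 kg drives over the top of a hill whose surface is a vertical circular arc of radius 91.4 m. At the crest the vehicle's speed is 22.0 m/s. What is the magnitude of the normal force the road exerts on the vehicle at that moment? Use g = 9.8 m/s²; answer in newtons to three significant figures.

At the crest the centripetal acceleration points downward (toward the centre of the arc), so mg − N = mv²/r.
N = m(g − v²/r) = 1290 × (9.8 − (22.0)²/91.4) = 1290 × (9.8 − 5.295) = 1290 × 4.505 = 5811 N.

5810 N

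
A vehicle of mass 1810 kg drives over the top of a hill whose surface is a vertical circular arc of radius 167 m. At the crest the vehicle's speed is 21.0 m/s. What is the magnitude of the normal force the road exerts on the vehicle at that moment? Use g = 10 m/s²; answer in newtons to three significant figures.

At the crest the centripetal acceleration points downward (toward the centre of the arc), so mg − N = mv²/r.
N = m(g − v²/r) = 1810 × (10.0 − (21.0)²/167) = 1810 × (10.0 − 2.641) = 1810 × 7.359 = 13320 N.

13300 N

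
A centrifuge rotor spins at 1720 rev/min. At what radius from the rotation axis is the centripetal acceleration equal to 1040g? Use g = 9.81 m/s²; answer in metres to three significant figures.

0.314 m

ω = 1720 rev/min × 2π/60 = 180.1 rad/s.
a_c = ω²r = 1040g ⇒ r = 1040 × 9.81 / (180.1)² = 10200/32440 = 0.3145 m.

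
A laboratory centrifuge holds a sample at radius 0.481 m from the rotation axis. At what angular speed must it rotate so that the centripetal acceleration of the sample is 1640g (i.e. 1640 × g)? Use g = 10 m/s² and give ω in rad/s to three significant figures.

185 rad/s

Centripetal acceleration a_c = ω²r. Setting ω²r = 1640g:
ω = √(1640g / r) = √(1640 × 10.0 / 0.481) = √34100 = 184.7 rad/s.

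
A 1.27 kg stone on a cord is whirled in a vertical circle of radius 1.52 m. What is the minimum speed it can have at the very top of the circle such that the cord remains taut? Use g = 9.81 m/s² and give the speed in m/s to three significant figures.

At the highest point the centre is directly below, so both the weight and T act inward: T + mg = mv²/r.
At minimum speed T → 0, so mg = mv_min²/r ⇒ v_min = √(g r) = √(9.81 × 1.52) = 3.862 m/s.

3.86 m/s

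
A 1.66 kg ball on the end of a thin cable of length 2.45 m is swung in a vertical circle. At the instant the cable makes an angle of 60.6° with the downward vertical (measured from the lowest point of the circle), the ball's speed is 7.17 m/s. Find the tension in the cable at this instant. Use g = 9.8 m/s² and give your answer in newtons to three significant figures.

42.8 N

Take the radial direction toward the centre of the circle as positive. The component of the weight along the string toward the centre is −mg cos φ (φ measured from the bottom), so Newton's second law along the string gives T − mg cos φ = m v²/r.
cos 60.6° = 0.4909, so T = m(v²/r + g cos φ) = 1.66 × ((7.17)²/2.45 + 9.8 × 0.4909) = 1.66 × (20.98 + (4.811)) = 1.66 × 25.79 = 42.82 N.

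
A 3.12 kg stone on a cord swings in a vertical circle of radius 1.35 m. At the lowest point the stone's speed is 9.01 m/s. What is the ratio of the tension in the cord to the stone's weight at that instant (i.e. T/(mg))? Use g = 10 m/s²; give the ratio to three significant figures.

7.01

At the bottom, T − mg = mv²/r, so T = m(v²/r + g) and T/(mg) = v²/(rg) + 1 = (9.01)²/(1.35 × 10.0) + 1 = 6.013 + 1 = 7.013.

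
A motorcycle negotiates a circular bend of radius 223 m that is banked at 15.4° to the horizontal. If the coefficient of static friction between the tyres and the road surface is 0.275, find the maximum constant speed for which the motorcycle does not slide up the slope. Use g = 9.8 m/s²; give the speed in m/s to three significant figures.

At the maximum speed, friction acts down the slope at its limiting value f = μN. Radially (horizontal, toward centre): N sinθ + μN cosθ = mv²/r. Vertically: N cosθ − μN sinθ = mg.
Dividing: v² = r g (sinθ + μcosθ)/(cosθ − μsinθ).
sinθ + μcosθ = 0.2656 + 0.275×0.9641 = 0.5307; cosθ − μsinθ = 0.9641 − 0.275×0.2656 = 0.8911.
v² = 223 × 9.8 × 0.5307/0.8911 = 1302 m²/s², so v = 36.08 m/s.

36.1 m/s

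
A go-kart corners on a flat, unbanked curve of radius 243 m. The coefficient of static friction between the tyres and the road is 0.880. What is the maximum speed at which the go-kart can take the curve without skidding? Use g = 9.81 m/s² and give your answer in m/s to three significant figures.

45.8 m/s

Friction provides the centripetal force on a flat curve. At maximum speed it is at its limiting value: μ_s m g = m v²/r.
Mass cancels: v_max = √(μ_s g r) = √(0.880 × 9.81 × 243) = √2098 = 45.80 m/s.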